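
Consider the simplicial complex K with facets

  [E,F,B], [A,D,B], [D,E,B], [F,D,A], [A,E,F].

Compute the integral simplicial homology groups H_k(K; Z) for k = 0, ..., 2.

We work with the vertex ordering A < B < D < E < F. The simplices of K, each written with vertices in increasing order, are:

  0-simplices (5): A, B, D, E, F
  1-simplices (10): AB, AD, AE, AF, BD, BE, BF, DE, DF, EF
  2-simplices (5): ABD, ADF, AEF, BDE, BEF

giving chain groups C_0 ≅ Z^5, C_1 ≅ Z^10, C_2 ≅ Z^5.

∂_1: C_1 → C_0 sends each edge [p,q] (with p < q) to q − p. For instance
  ∂DE = E − D.
As a 5×10 matrix over Z this has rank 4, with invariant factors (1,1,1,1).

∂_2: C_2 → C_1 sends each 2-simplex [p,q,r] to [q,r] − [p,r] + [p,q]. For instance
  ∂AEF = EF − AF + AE,
  ∂BEF = EF − BF + BE.
This gives a 10×5 integer matrix of rank 5; reducing to Smith normal form yields diagonal entries (1,1,1,1,1).

Computing H_k = (kernel of ∂_k) / (image of ∂_{k+1}):

  H_0: rank C_0 − rank ∂_1 = 5 − 4 = 1, and the invariant factors of ∂_1 are all 1, so H_0 = Z.
  H_1: rank ker ∂_1 − rank ∂_2 = (10 − 4) − 5 = 1, and the invariant factors of ∂_2 are all 1, so H_1 = Z.
  H_2: rank ker ∂_2 − rank ∂_3 = (5 − 5) − 0 = 0, and there is no ∂_3, so H_2 = 0.

As a check, the Euler characteristic is 5 − 10 + 5 = 0, which agrees with 1 − 1 + 0 = 0.

H_0 ≅ Z,  H_1 ≅ Z,  H_2 = 0.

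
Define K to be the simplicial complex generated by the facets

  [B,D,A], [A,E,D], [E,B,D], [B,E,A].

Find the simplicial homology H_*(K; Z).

Order the vertices as A < B < D < E. Listing each simplex with vertices in this order, K has dimension 2 with simplices:

  0-simplices (4): A, B, D, E
  1-simplices (6): AB, AD, AE, BD, BE, DE
  2-simplices (4): ABD, ABE, ADE, BDE

giving chain groups C_0 ≅ Z^4, C_1 ≅ Z^6, C_2 ≅ Z^4.

∂_1: C_1 → C_0 is given by ∂[p,q] = [q] − [p].
This gives a 4×6 integer matrix of rank 3; reducing to Smith normal form yields diagonal entries (1,1,1).

∂_2: C_2 → C_1 acts by ∂[p,q,r] = [q,r] − [p,r] + [p,q]. For instance
  ∂ABE = BE − AE + AB,
  ∂BDE = DE − BE + BD.
The 6×4 boundary matrix has rank 3 and Smith normal form diag(1,1,1).

From H_k ≅ ker(∂_k) / im(∂_{k+1}) we obtain:

  H_0: rank C_0 − rank ∂_1 = 4 − 3 = 1, and the invariant factors of ∂_1 are all 1, so H_0 ≅ Z.
  H_1: rank ker ∂_1 − rank ∂_2 = (6 − 3) − 3 = 0, and the invariant factors of ∂_2 are all 1, so H_1 ≅ 0.
  H_2: rank ker ∂_2 − rank ∂_3 = (4 − 3) − 0 = 1, and there is no ∂_3, so H_2 ≅ Z.

H_0 ≅ Z,  H_1 = 0,  H_2 ≅ Z.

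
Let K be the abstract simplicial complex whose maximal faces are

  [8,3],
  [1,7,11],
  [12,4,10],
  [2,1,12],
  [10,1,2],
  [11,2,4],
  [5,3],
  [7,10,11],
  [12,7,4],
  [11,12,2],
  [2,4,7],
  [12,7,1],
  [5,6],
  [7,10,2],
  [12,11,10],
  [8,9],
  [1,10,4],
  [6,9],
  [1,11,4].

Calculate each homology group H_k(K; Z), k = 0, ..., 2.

Fix the vertex order 1 < 2 < 3 < 4 < 5 < 6 < 7 < 8 < 9 < 10 < 11 < 12 and write every simplex with vertices in increasing order. Then dim K = 2 and the simplices of K are:

  0-simplices (12): [1], [2], [3], [4], [5], [6], [7], [8], [9], [10], [11], [12]
  1-simplices (26): (26 of them)
  2-simplices (14): [1,2,10], [1,2,12], [1,4,10], [1,4,11], [1,7,11], [1,7,12], [2,4,7], [2,4,11], [2,7,10], [2,11,12], [4,7,12], [4,10,12], [7,10,11], [10,11,12]

giving chain groups C_0 ≅ Z^12, C_1 ≅ Z^26, C_2 ≅ Z^14.

The boundary map ∂_1: C_1 → C_0 is given by ∂[p,q] = [q] − [p]. For instance
  ∂[11,12] = [12] − [11].
This gives a 12×26 integer matrix of rank 10; reducing to Smith normal form yields diagonal entries (1,1,1,1,1,1,1,1,1,1).

∂_2: C_2 → C_1 sends each 2-simplex [p,q,r] to [q,r] − [p,r] + [p,q]. For instance
  ∂[2,4,11] = [4,11] − [2,11] + [2,4],
  ∂[4,7,12] = [7,12] − [4,12] + [4,7].
As a 26×14 matrix over Z this has rank 13, with invariant factors (1,1,1,1,1,1,1,1,1,1,1,1,1).

Now H_k = ker ∂_k / im ∂_{k+1}, so:

  H_0: rank C_0 − rank ∂_1 = 12 − 10 = 2, and the invariant factors of ∂_1 are all 1, so H_0 ≅ Z^2.
  H_1: rank ker ∂_1 − rank ∂_2 = (26 − 10) − 13 = 3, and the invariant factors of ∂_2 are all 1, so H_1 ≅ Z^3.
  H_2: rank ker ∂_2 − rank ∂_3 = (14 − 13) − 0 = 1, and there is no ∂_3, so H_2 ≅ Z.

As a check, the Euler characteristic is 12 − 26 + 14 = 0, which agrees with 2 − 3 + 1 = 0.
(K is a triangulation of the disjoint union of the torus T^2 and the circle S^1.)

H_0 = Z^2,  H_1 = Z^3,  H_2 = Z.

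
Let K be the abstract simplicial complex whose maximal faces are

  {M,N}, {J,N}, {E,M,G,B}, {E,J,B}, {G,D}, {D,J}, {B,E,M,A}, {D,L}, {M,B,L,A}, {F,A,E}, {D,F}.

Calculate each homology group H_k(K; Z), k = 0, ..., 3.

We work with the vertex ordering A < B < D < E < F < G < J < L < M < N. The simplices of K, each written with vertices in increasing order, are:

  0-simplices (10): A, B, D, E, F, G, J, L, M, N
  1-simplices (22): AB, AE, AF, AL, AM, BE, BG, BJ, BL, BM, DF, DG, DJ, DL, EF, EG, EJ, EM, GM, JN, LM, MN
  2-simplices (12): ABE, ABL, ABM, AEF, AEM, ALM, BEG, BEJ, BEM, BGM, BLM, EGM
  3-simplices (3): ABEM, ABLM, BEGM

Hence C_0 ≅ Z^10, C_1 ≅ Z^22, C_2 ≅ Z^12, C_3 ≅ Z^3.

∂_1: C_1 → C_0 is given by ∂[p,q] = [q] − [p].
The 10×22 boundary matrix has rank 9 and Smith normal form diag(1,1,1,1,1,1,1,1,1).

Boundary ∂_2: C_2 → C_1 acts by ∂[p,q,r] = [q,r] − [p,r] + [p,q]. For instance
  ∂BEM = EM − BM + BE,
  ∂ABM = BM − AM + AB.
As a 22×12 matrix over Z this has rank 9, with invariant factors (1,1,1,1,1,1,1,1,1).

Boundary ∂_3: C_3 → C_2 sends each 3-simplex σ to the alternating sum Σ_i (−1)^i (σ with its i-th vertex removed). For instance
  ∂ABEM = BEM − AEM + ABM − ABE,
  ∂ABLM = BLM − ALM + ABM − ABL.
The 12×3 boundary matrix has rank 3 and Smith normal form diag(1,1,1).

Reading off H_k = ker ∂_k / im ∂_{k+1}:

  H_0: rank C_0 − rank ∂_1 = 10 − 9 = 1, and the invariant factors of ∂_1 are all 1, so H_0 = Z.
  H_1: rank ker ∂_1 − rank ∂_2 = (22 − 9) − 9 = 4, and the invariant factors of ∂_2 are all 1, so H_1 = Z^4.
  H_2: rank ker ∂_2 − rank ∂_3 = (12 − 9) − 3 = 0, and the invariant factors of ∂_3 are all 1, so H_2 = 0.
  H_3: rank ker ∂_3 − rank ∂_4 = (3 − 3) − 0 = 0, and there is no ∂_4, so H_3 = 0.

As a check, the Euler characteristic is 10 − 22 + 12 − 3 = -3, which agrees with 1 − 4 + 0 − 0 = -3.

H_0 ≅ Z,  H_1 ≅ Z^4,  H_2 = 0,  H_3 = 0.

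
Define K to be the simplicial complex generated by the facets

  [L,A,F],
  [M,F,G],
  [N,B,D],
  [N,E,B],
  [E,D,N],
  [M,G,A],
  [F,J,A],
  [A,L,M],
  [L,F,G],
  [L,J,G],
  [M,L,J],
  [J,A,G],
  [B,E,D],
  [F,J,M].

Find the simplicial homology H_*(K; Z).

H_0 ≅ Z^2,  H_1 ≅ Z/2,  H_2 ≅ Z.

K has 10 vertices, 21 edges, 14 triangles.
rank ∂_0 = 0, rank ∂_1 = 8 ⇒ b_0 = 10 − 0 − 8 = 2; all invariant factors of ∂_1 are 1 so no torsion. So H_0 ≅ Z^2.
rank ∂_1 = 8, rank ∂_2 = 13 ⇒ b_1 = 21 − 8 − 13 = 0; ∂_2 has invariant factor(s) [2] giving torsion. So H_1 ≅ Z/2.
rank ∂_2 = 13, rank ∂_3 = 0 ⇒ b_2 = 14 − 13 − 0 = 1. So H_2 ≅ Z.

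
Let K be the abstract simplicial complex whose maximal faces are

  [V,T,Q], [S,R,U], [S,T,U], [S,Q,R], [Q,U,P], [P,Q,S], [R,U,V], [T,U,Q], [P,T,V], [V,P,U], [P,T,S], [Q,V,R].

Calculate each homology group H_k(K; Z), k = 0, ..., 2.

H_0 = Z,  H_1 = Z/2,  H_2 = 0.

Fix the vertex order P < Q < R < S < T < U < V and write every simplex with vertices in increasing order. Then dim K = 2 and the simplices of K are:

  0-simplices (7): P, Q, R, S, T, U, V
  1-simplices (18): PQ, PS, PT, PU, PV, QR, QS, QT, QU, QV, RS, RU, RV, ST, SU, TU, TV, UV
  2-simplices (12): PQS, PQU, PST, PTV, PUV, QRS, QRV, QTU, QTV, RSU, RUV, STU

giving chain groups C_0 ≅ Z^7, C_1 ≅ Z^18, C_2 ≅ Z^12.

The boundary map ∂_1: C_1 → C_0 sends each edge [p,q] (with p < q) to q − p. For instance
  ∂QV = V − Q.
The resulting 7×18 matrix has rank 6, and its Smith normal form has invariant factors (1,1,1,1,1,1).

Boundary ∂_2: C_2 → C_1 acts by ∂[p,q,r] = [q,r] − [p,r] + [p,q]. For instance
  ∂STU = TU − SU + ST,
  ∂PQU = QU − PU + PQ.
This gives a 18×12 integer matrix of rank 12; reducing to Smith normal form yields diagonal entries (1,1,1,1,1,1,1,1,1,1,1,2).

From H_k ≅ ker(∂_k) / im(∂_{k+1}) we obtain:

  H_0: rank C_0 − rank ∂_1 = 7 − 6 = 1, and the invariant factors of ∂_1 are all 1, so H_0 = Z.
  H_1: rank ker ∂_1 − rank ∂_2 = (18 − 6) − 12 = 0, and ∂_2 has invariant factor 2 > 1, so H_1 = Z/2.
  H_2: rank ker ∂_2 − rank ∂_3 = (12 − 12) − 0 = 0, and there is no ∂_3, so H_2 = 0.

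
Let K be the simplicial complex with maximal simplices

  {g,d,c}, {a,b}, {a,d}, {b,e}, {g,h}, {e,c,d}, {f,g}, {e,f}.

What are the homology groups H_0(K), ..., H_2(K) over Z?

H_0 ≅ Z,  H_1 ≅ Z^2,  H_2 = 0.

Fix the vertex order a < b < c < d < e < f < g < h and write every simplex with vertices in increasing order. Then dim K = 2 and the simplices of K are:

  0-simplices (8): a, b, c, d, e, f, g, h
  1-simplices (11): ab, ad, be, cd, ce, cg, de, dg, ef, fg, gh
  2-simplices (2): cde, cdg

Hence C_0 ≅ Z^8, C_1 ≅ Z^11, C_2 ≅ Z^2.

The boundary map ∂_1: C_1 → C_0 is given by ∂[p,q] = [q] − [p]. For instance
  ∂fg = g − f.
This gives a 8×11 integer matrix of rank 7; reducing to Smith normal form yields diagonal entries (1,1,1,1,1,1,1).

Boundary ∂_2: C_2 → C_1 sends each 2-simplex [p,q,r] to [q,r] − [p,r] + [p,q]. For instance
  ∂cdg = dg − cg + cd,
  ∂cde = de − ce + cd.
This gives a 11×2 integer matrix of rank 2; reducing to Smith normal form yields diagonal entries (1,1).

Computing H_k = (kernel of ∂_k) / (image of ∂_{k+1}):

  H_0: rank C_0 − rank ∂_1 = 8 − 7 = 1, and the invariant factors of ∂_1 are all 1, so H_0 ≅ Z.
  H_1: rank ker ∂_1 − rank ∂_2 = (11 − 7) − 2 = 2, and the invariant factors of ∂_2 are all 1, so H_1 ≅ Z^2.
  H_2: rank ker ∂_2 − rank ∂_3 = (2 − 2) − 0 = 0, and there is no ∂_3, so H_2 ≅ 0.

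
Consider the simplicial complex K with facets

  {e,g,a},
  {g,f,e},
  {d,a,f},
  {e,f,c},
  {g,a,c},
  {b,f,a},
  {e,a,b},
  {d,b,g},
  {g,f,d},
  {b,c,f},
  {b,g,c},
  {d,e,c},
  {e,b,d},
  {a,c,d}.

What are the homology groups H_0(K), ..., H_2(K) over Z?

Order the vertices as a < b < c < d < e < f < g. Listing each simplex with vertices in this order, K has dimension 2 with simplices:

  0-simplices (7): a, b, c, d, e, f, g
  1-simplices (21): ab, ac, ad, ae, af, ag, bc, bd, be, bf, bg, cd, ce, cf, cg, de, df, dg, ef, eg, fg
  2-simplices (14): abe, abf, acd, acg, adf, aeg, bcf, bcg, bde, bdg, cde, cef, dfg, efg

giving chain groups C_0 ≅ Z^7, C_1 ≅ Z^21, C_2 ≅ Z^14.

The boundary map ∂_1: C_1 → C_0 is given by ∂[p,q] = [q] − [p]. For instance
  ∂ae = e − a.
The 7×21 boundary matrix has rank 6 and Smith normal form diag(1,1,1,1,1,1).

The boundary map ∂_2: C_2 → C_1 acts by ∂[p,q,r] = [q,r] − [p,r] + [p,q]. For instance
  ∂abf = bf − af + ab,
  ∂aeg = eg − ag + ae.
The 21×14 boundary matrix has rank 13 and Smith normal form diag(1,1,1,1,1,1,1,1,1,1,1,1,1).

Computing H_k = (kernel of ∂_k) / (image of ∂_{k+1}):

  H_0: rank C_0 − rank ∂_1 = 7 − 6 = 1, and the invariant factors of ∂_1 are all 1, so H_0 ≅ Z.
  H_1: rank ker ∂_1 − rank ∂_2 = (21 − 6) − 13 = 2, and the invariant factors of ∂_2 are all 1, so H_1 ≅ Z^2.
  H_2: rank ker ∂_2 − rank ∂_3 = (14 − 13) − 0 = 1, and there is no ∂_3, so H_2 ≅ Z.

As a check, the Euler characteristic is 7 − 21 + 14 = 0, which agrees with 1 − 2 + 1 = 0.

H_0 = Z,  H_1 = Z^2,  H_2 = Z.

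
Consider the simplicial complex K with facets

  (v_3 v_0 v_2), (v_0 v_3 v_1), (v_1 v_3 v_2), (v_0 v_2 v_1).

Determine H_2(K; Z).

H_2 ≅ Z.

Order the vertices as v_0 < v_1 < v_2 < v_3. Listing each simplex with vertices in this order, K has dimension 2 with simplices:

  0-simplices (4): [v_0], [v_1], [v_2], [v_3]
  1-simplices (6): [v_0,v_1], [v_0,v_2], [v_0,v_3], [v_1,v_2], [v_1,v_3], [v_2,v_3]
  2-simplices (4): [v_0,v_1,v_2], [v_0,v_1,v_3], [v_0,v_2,v_3], [v_1,v_2,v_3]

so the chain groups are C_0 ≅ Z^4, C_1 ≅ Z^6, C_2 ≅ Z^4.

∂_1: C_1 → C_0 sends each edge [p,q] (with p < q) to q − p. For instance
  ∂[v_1,v_2] = [v_2] − [v_1].
The 4×6 boundary matrix has rank 3 and Smith normal form diag(1,1,1).

Boundary ∂_2: C_2 → C_1 acts by ∂[p,q,r] = [q,r] − [p,r] + [p,q]. For instance
  ∂[v_0,v_1,v_2] = [v_1,v_2] − [v_0,v_2] + [v_0,v_1],
  ∂[v_1,v_2,v_3] = [v_2,v_3] − [v_1,v_3] + [v_1,v_2].
This gives a 6×4 integer matrix of rank 3; reducing to Smith normal form yields diagonal entries (1,1,1).

Computing H_k = (kernel of ∂_k) / (image of ∂_{k+1}):

  H_2: rank ker ∂_2 − rank ∂_3 = (4 − 3) − 0 = 1, and there is no ∂_3, so H_2 ≅ Z.

(K is a triangulation of the 2-sphere S^2.)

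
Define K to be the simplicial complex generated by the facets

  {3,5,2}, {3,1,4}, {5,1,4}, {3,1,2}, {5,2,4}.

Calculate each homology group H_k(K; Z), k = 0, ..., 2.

H_0 ≅ Z,  H_1 ≅ Z,  H_2 = 0.

We work with the vertex ordering 1 < 2 < 3 < 4 < 5. The simplices of K, each written with vertices in increasing order, are:

  0-simplices (5): [1], [2], [3], [4], [5]
  1-simplices (10): [1,2], [1,3], [1,4], [1,5], [2,3], [2,4], [2,5], [3,4], [3,5], [4,5]
  2-simplices (5): [1,2,3], [1,3,4], [1,4,5], [2,3,5], [2,4,5]

Hence C_0 ≅ Z^5, C_1 ≅ Z^10, C_2 ≅ Z^5.

Boundary ∂_1: C_1 → C_0 maps an edge to its endpoints' difference, ∂[p,q] = q − p. For instance
  ∂[2,5] = [5] − [2].
As a 5×10 matrix over Z this has rank 4, with invariant factors (1,1,1,1).

The boundary map ∂_2: C_2 → C_1 acts by ∂[p,q,r] = [q,r] − [p,r] + [p,q]. For instance
  ∂[1,3,4] = [3,4] − [1,4] + [1,3],
  ∂[2,4,5] = [4,5] − [2,5] + [2,4].
This gives a 10×5 integer matrix of rank 5; reducing to Smith normal form yields diagonal entries (1,1,1,1,1).

Reading off H_k = ker ∂_k / im ∂_{k+1}:

  H_0: rank C_0 − rank ∂_1 = 5 − 4 = 1, and the invariant factors of ∂_1 are all 1, so H_0 ≅ Z.
  H_1: rank ker ∂_1 − rank ∂_2 = (10 − 4) − 5 = 1, and the invariant factors of ∂_2 are all 1, so H_1 ≅ Z.
  H_2: rank ker ∂_2 − rank ∂_3 = (5 − 5) − 0 = 0, and there is no ∂_3, so H_2 ≅ 0.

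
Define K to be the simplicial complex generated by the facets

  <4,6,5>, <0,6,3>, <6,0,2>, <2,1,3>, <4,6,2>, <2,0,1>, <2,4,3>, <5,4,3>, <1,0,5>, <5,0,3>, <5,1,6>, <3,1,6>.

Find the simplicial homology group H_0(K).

H_0 = Z.

Fix the vertex order 0 < 1 < 2 < 3 < 4 < 5 < 6 and write every simplex with vertices in increasing order. Then dim K = 2 and the simplices of K are:

  0-simplices (7): [0], [1], [2], [3], [4], [5], [6]
  1-simplices (18): [0,1], [0,2], [0,3], [0,5], [0,6], [1,2], [1,3], [1,5], [1,6], [2,3], [2,4], [2,6], [3,4], [3,5], [3,6], [4,5], [4,6], [5,6]
  2-simplices (12): [0,1,2], [0,1,5], [0,2,6], [0,3,5], [0,3,6], [1,2,3], [1,3,6], [1,5,6], [2,3,4], [2,4,6], [3,4,5], [4,5,6]

so the chain groups are C_0 ≅ Z^7, C_1 ≅ Z^18, C_2 ≅ Z^12.

Boundary ∂_1: C_1 → C_0 sends each edge [p,q] (with p < q) to q − p.
This gives a 7×18 integer matrix of rank 6; reducing to Smith normal form yields diagonal entries (1,1,1,1,1,1).

Boundary ∂_2: C_2 → C_1 maps a triangle to the signed sum of its edges. For instance
  ∂[0,3,5] = [3,5] − [0,5] + [0,3],
  ∂[2,4,6] = [4,6] − [2,6] + [2,4].
This gives a 18×12 integer matrix of rank 12; reducing to Smith normal form yields diagonal entries (1,1,1,1,1,1,1,1,1,1,1,2).

Computing H_k = (kernel of ∂_k) / (image of ∂_{k+1}):

  H_0: rank C_0 − rank ∂_1 = 7 − 6 = 1, and the invariant factors of ∂_1 are all 1, so H_0 = Z.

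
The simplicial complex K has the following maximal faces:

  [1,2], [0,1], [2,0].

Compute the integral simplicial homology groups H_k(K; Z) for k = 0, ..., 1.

K has 3 vertices, 3 edges.
rank ∂_0 = 0, rank ∂_1 = 2 ⇒ b_0 = 3 − 0 − 2 = 1; all invariant factors of ∂_1 are 1 so no torsion. So H_0 = Z.
rank ∂_1 = 2, rank ∂_2 = 0 ⇒ b_1 = 3 − 2 − 0 = 1. So H_1 = Z.

H_0 ≅ Z,  H_1 ≅ Z.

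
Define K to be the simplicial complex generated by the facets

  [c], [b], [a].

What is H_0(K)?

Take the total order a < b < c on the vertex set. Then K (dimension 0) consists of the simplices:

  0-simplices (3): a, b, c

so the chain groups are C_0 ≅ Z^3.

Computing H_k = (kernel of ∂_k) / (image of ∂_{k+1}):

  H_0: rank C_0 − rank ∂_1 = 3 − 0 = 3, and there is no ∂_1, so H_0 = Z^3.

H_0 ≅ Z^3.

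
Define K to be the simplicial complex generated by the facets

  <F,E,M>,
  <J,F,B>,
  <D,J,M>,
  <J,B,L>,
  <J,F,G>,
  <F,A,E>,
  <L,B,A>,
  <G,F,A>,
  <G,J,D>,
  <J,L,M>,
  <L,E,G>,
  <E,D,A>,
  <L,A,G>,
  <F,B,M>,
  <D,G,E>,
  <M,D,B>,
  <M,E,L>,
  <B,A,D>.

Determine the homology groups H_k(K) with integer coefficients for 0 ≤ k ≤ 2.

H_0 ≅ Z,  H_1 ≅ Z ⊕ Z/2,  H_2 = 0.

Fix the vertex order A < B < D < E < F < G < J < L < M and write every simplex with vertices in increasing order. Then dim K = 2 and the simplices of K are:

  0-simplices (9): A, B, D, E, F, G, J, L, M
  1-simplices (27): AB, AD, AE, AF, AG, AL, BD, BF, BJ, BL, BM, DE, DG, DJ, DM, EF, EG, EL, EM, FG, FJ, FM, GJ, GL, JL, JM, LM
  2-simplices (18): ABD, ABL, ADE, AEF, AFG, AGL, BDM, BFJ, BFM, BJL, DEG, DGJ, DJM, EFM, EGL, ELM, FGJ, JLM

so the chain groups are C_0 ≅ Z^9, C_1 ≅ Z^27, C_2 ≅ Z^18.

∂_1: C_1 → C_0 sends each edge [p,q] (with p < q) to q − p.
The 9×27 boundary matrix has rank 8 and Smith normal form diag(1,1,1,1,1,1,1,1).

The boundary map ∂_2: C_2 → C_1 sends each 2-simplex [p,q,r] to [q,r] − [p,r] + [p,q]. For instance
  ∂AEF = EF − AF + AE,
  ∂ABL = BL − AL + AB.
The 27×18 boundary matrix has rank 18 and Smith normal form diag(1,1,1,1,1,1,1,1,1,1,1,1,1,1,1,1,1,2).

Reading off H_k = ker ∂_k / im ∂_{k+1}:

  H_0: rank C_0 − rank ∂_1 = 9 − 8 = 1, and the invariant factors of ∂_1 are all 1, so H_0 = Z.
  H_1: rank ker ∂_1 − rank ∂_2 = (27 − 8) − 18 = 1, and ∂_2 has invariant factor 2 > 1, so H_1 = Z ⊕ Z/2.
  H_2: rank ker ∂_2 − rank ∂_3 = (18 − 18) − 0 = 0, and there is no ∂_3, so H_2 = 0.

(K is a triangulation of the Klein bottle.)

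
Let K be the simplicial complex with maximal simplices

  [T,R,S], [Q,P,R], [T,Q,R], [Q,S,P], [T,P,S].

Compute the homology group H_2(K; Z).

H_2 ≅ 0.

Order the vertices as P < Q < R < S < T. Listing each simplex with vertices in this order, K has dimension 2 with simplices:

  0-simplices (5): P, Q, R, S, T
  1-simplices (10): PQ, PR, PS, PT, QR, QS, QT, RS, RT, ST
  2-simplices (5): PQR, PQS, PST, QRT, RST

giving chain groups C_0 ≅ Z^5, C_1 ≅ Z^10, C_2 ≅ Z^5.

The boundary map ∂_1: C_1 → C_0 sends each edge [p,q] (with p < q) to q − p. For instance
  ∂RT = T − R.
The 5×10 boundary matrix has rank 4 and Smith normal form diag(1,1,1,1).

∂_2: C_2 → C_1 acts by ∂[p,q,r] = [q,r] − [p,r] + [p,q]. For instance
  ∂PQS = QS − PS + PQ,
  ∂QRT = RT − QT + QR.
This gives a 10×5 integer matrix of rank 5; reducing to Smith normal form yields diagonal entries (1,1,1,1,1).

Now H_k = ker ∂_k / im ∂_{k+1}, so:

  H_2: rank ker ∂_2 − rank ∂_3 = (5 − 5) − 0 = 0, and there is no ∂_3, so H_2 = 0.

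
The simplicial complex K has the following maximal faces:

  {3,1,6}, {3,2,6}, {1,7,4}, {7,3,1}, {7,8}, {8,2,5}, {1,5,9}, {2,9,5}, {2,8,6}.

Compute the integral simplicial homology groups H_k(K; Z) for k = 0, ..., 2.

Take the total order 1 < 2 < 3 < 4 < 5 < 6 < 7 < 8 < 9 on the vertex set. Then K (dimension 2) consists of the simplices:

  0-simplices (9): [1], [2], [3], [4], [5], [6], [7], [8], [9]
  1-simplices (18): [1,3], [1,4], [1,5], [1,6], [1,7], [1,9], [2,3], [2,5], [2,6], [2,8], [2,9], [3,6], [3,7], [4,7], [5,8], [5,9], [6,8], [7,8]
  2-simplices (8): [1,3,6], [1,3,7], [1,4,7], [1,5,9], [2,3,6], [2,5,8], [2,5,9], [2,6,8]

Hence C_0 ≅ Z^9, C_1 ≅ Z^18, C_2 ≅ Z^8.

Boundary ∂_1: C_1 → C_0 sends each edge [p,q] (with p < q) to q − p.
This gives a 9×18 integer matrix of rank 8; reducing to Smith normal form yields diagonal entries (1,1,1,1,1,1,1,1).

The boundary map ∂_2: C_2 → C_1 sends each 2-simplex [p,q,r] to [q,r] − [p,r] + [p,q]. For instance
  ∂[2,6,8] = [6,8] − [2,8] + [2,6],
  ∂[1,3,7] = [3,7] − [1,7] + [1,3].
The 18×8 boundary matrix has rank 8 and Smith normal form diag(1,1,1,1,1,1,1,1).

Computing H_k = (kernel of ∂_k) / (image of ∂_{k+1}):

  H_0: rank C_0 − rank ∂_1 = 9 − 8 = 1, and the invariant factors of ∂_1 are all 1, so H_0 ≅ Z.
  H_1: rank ker ∂_1 − rank ∂_2 = (18 − 8) − 8 = 2, and the invariant factors of ∂_2 are all 1, so H_1 ≅ Z^2.
  H_2: rank ker ∂_2 − rank ∂_3 = (8 − 8) − 0 = 0, and there is no ∂_3, so H_2 ≅ 0.

H_0 ≅ Z,  H_1 ≅ Z^2,  H_2 = 0.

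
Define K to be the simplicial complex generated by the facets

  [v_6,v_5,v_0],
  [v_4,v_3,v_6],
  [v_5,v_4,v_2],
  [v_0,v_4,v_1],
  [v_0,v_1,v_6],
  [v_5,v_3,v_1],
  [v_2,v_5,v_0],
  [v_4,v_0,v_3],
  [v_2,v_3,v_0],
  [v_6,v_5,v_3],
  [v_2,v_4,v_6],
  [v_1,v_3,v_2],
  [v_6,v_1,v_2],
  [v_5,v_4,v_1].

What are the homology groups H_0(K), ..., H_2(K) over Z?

Order the vertices as v_0 < v_1 < v_2 < v_3 < v_4 < v_5 < v_6. Listing each simplex with vertices in this order, K has dimension 2 with simplices:

  0-simplices (7): [v_0], [v_1], [v_2], [v_3], [v_4], [v_5], [v_6]
  1-simplices (21): (21 of them)
  2-simplices (14): (14 of them)

giving chain groups C_0 ≅ Z^7, C_1 ≅ Z^21, C_2 ≅ Z^14.

Boundary ∂_1: C_1 → C_0 sends each edge [p,q] (with p < q) to q − p. For instance
  ∂[v_4,v_6] = [v_6] − [v_4].
As a 7×21 matrix over Z this has rank 6, with invariant factors (1,1,1,1,1,1).

∂_2: C_2 → C_1 acts by ∂[p,q,r] = [q,r] − [p,r] + [p,q]. For instance
  ∂[v_0,v_1,v_6] = [v_1,v_6] − [v_0,v_6] + [v_0,v_1],
  ∂[v_0,v_2,v_5] = [v_2,v_5] − [v_0,v_5] + [v_0,v_2].
As a 21×14 matrix over Z this has rank 13, with invariant factors (1,1,1,1,1,1,1,1,1,1,1,1,1).

From H_k ≅ ker(∂_k) / im(∂_{k+1}) we obtain:

  H_0: rank C_0 − rank ∂_1 = 7 − 6 = 1, and the invariant factors of ∂_1 are all 1, so H_0 = Z.
  H_1: rank ker ∂_1 − rank ∂_2 = (21 − 6) − 13 = 2, and the invariant factors of ∂_2 are all 1, so H_1 = Z^2.
  H_2: rank ker ∂_2 − rank ∂_3 = (14 − 13) − 0 = 1, and there is no ∂_3, so H_2 = Z.

As a check, the Euler characteristic is 7 − 21 + 14 = 0, which agrees with 1 − 2 + 1 = 0.

H_0 ≅ Z,  H_1 ≅ Z^2,  H_2 ≅ Z.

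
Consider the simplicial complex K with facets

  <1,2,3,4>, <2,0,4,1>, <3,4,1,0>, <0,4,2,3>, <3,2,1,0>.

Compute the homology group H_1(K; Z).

We work with the vertex ordering 0 < 1 < 2 < 3 < 4. The simplices of K, each written with vertices in increasing order, are:

  0-simplices (5): [0], [1], [2], [3], [4]
  1-simplices (10): [0,1], [0,2], [0,3], [0,4], [1,2], [1,3], [1,4], [2,3], [2,4], [3,4]
  2-simplices (10): [0,1,2], [0,1,3], [0,1,4], [0,2,3], [0,2,4], [0,3,4], [1,2,3], [1,2,4], [1,3,4], [2,3,4]
  3-simplices (5): [0,1,2,3], [0,1,2,4], [0,1,3,4], [0,2,3,4], [1,2,3,4]

giving chain groups C_0 ≅ Z^5, C_1 ≅ Z^10, C_2 ≅ Z^10, C_3 ≅ Z^5.

Boundary ∂_1: C_1 → C_0 sends each edge [p,q] (with p < q) to q − p.
As a 5×10 matrix over Z this has rank 4, with invariant factors (1,1,1,1).

The boundary map ∂_2: C_2 → C_1 acts by ∂[p,q,r] = [q,r] − [p,r] + [p,q]. For instance
  ∂[1,2,4] = [2,4] − [1,4] + [1,2],
  ∂[0,1,2] = [1,2] − [0,2] + [0,1].
This gives a 10×10 integer matrix of rank 6; reducing to Smith normal form yields diagonal entries (1,1,1,1,1,1).

The boundary map ∂_3: C_3 → C_2 sends each 3-simplex σ to the alternating sum Σ_i (−1)^i (σ with its i-th vertex removed). For instance
  ∂[0,1,2,3] = [1,2,3] − [0,2,3] + [0,1,3] − [0,1,2],
  ∂[0,1,2,4] = [1,2,4] − [0,2,4] + [0,1,4] − [0,1,2].
The resulting 10×5 matrix has rank 4, and its Smith normal form has invariant factors (1,1,1,1).

From H_k ≅ ker(∂_k) / im(∂_{k+1}) we obtain:

  H_1: rank ker ∂_1 − rank ∂_2 = (10 − 4) − 6 = 0, and the invariant factors of ∂_2 are all 1, so H_1 ≅ 0.

H_1 = 0.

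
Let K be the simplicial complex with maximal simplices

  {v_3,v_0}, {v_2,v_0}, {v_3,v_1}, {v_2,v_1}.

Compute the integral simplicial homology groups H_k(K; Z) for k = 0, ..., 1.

K has 4 vertices, 4 edges.
rank ∂_0 = 0, rank ∂_1 = 3 ⇒ b_0 = 4 − 0 − 3 = 1; all invariant factors of ∂_1 are 1 so no torsion. So H_0 = Z.
rank ∂_1 = 3, rank ∂_2 = 0 ⇒ b_1 = 4 − 3 − 0 = 1. So H_1 = Z.

H_0 ≅ Z,  H_1 ≅ Z.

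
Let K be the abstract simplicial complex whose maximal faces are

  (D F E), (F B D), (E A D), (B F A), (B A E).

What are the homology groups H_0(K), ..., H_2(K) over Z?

Take the total order A < B < D < E < F on the vertex set. Then K (dimension 2) consists of the simplices:

  0-simplices (5): A, B, D, E, F
  1-simplices (10): AB, AD, AE, AF, BD, BE, BF, DE, DF, EF
  2-simplices (5): ABE, ABF, ADE, BDF, DEF

giving chain groups C_0 ≅ Z^5, C_1 ≅ Z^10, C_2 ≅ Z^5.

Boundary ∂_1: C_1 → C_0 maps an edge to its endpoints' difference, ∂[p,q] = q − p.
The 5×10 boundary matrix has rank 4 and Smith normal form diag(1,1,1,1).

The boundary map ∂_2: C_2 → C_1 maps a triangle to the signed sum of its edges. For instance
  ∂ABF = BF − AF + AB,
  ∂DEF = EF − DF + DE.
The resulting 10×5 matrix has rank 5, and its Smith normal form has invariant factors (1,1,1,1,1).

Now H_k = ker ∂_k / im ∂_{k+1}, so:

  H_0: rank C_0 − rank ∂_1 = 5 − 4 = 1, and the invariant factors of ∂_1 are all 1, so H_0 = Z.
  H_1: rank ker ∂_1 − rank ∂_2 = (10 − 4) − 5 = 1, and the invariant factors of ∂_2 are all 1, so H_1 = Z.
  H_2: rank ker ∂_2 − rank ∂_3 = (5 − 5) − 0 = 0, and there is no ∂_3, so H_2 = 0.

H_0 ≅ Z,  H_1 ≅ Z,  H_2 = 0.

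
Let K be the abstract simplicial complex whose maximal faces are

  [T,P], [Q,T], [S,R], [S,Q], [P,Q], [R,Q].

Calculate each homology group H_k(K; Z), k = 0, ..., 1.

H_0 = Z,  H_1 = Z^2.

Order the vertices as P < Q < R < S < T. Listing each simplex with vertices in this order, K has dimension 1 with simplices:

  0-simplices (5): P, Q, R, S, T
  1-simplices (6): PQ, PT, QR, QS, QT, RS

giving chain groups C_0 ≅ Z^5, C_1 ≅ Z^6.

∂_1: C_1 → C_0 maps an edge to its endpoints' difference, ∂[p,q] = q − p. For instance
  ∂QT = T − Q.
This gives a 5×6 integer matrix of rank 4; reducing to Smith normal form yields diagonal entries (1,1,1,1).

Computing H_k = (kernel of ∂_k) / (image of ∂_{k+1}):

  H_0: rank C_0 − rank ∂_1 = 5 − 4 = 1, and the invariant factors of ∂_1 are all 1, so H_0 = Z.
  H_1: rank ker ∂_1 − rank ∂_2 = (6 − 4) − 0 = 2, and there is no ∂_2, so H_1 = Z^2.

As a check, the Euler characteristic is 5 − 6 = -1, which agrees with 1 − 2 = -1.
(K is a triangulation of a wedge of 2 circles.)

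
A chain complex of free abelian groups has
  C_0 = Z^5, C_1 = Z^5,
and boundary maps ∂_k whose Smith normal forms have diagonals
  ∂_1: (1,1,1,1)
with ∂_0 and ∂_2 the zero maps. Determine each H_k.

H_0 ≅ Z,  H_1 ≅ Z.

H_0: b_0 = 5 − 0 − 4 = 1; torsion from ∂_1 factors > 1: none. So H_0 ≅ Z.
H_1: b_1 = 5 − 4 − 0 = 1; torsion from ∂_2 factors > 1: none. So H_1 ≅ Z.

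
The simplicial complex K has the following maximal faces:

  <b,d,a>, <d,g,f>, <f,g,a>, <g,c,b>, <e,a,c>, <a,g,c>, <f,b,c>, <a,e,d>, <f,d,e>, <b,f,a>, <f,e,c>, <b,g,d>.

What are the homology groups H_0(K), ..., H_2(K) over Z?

H_0 = Z,  H_1 = Z/2,  H_2 = 0.

Order the vertices as a < b < c < d < e < f < g. Listing each simplex with vertices in this order, K has dimension 2 with simplices:

  0-simplices (7): a, b, c, d, e, f, g
  1-simplices (18): ab, ac, ad, ae, af, ag, bc, bd, bf, bg, ce, cf, cg, de, df, dg, ef, fg
  2-simplices (12): abd, abf, ace, acg, ade, afg, bcf, bcg, bdg, cef, def, dfg

giving chain groups C_0 ≅ Z^7, C_1 ≅ Z^18, C_2 ≅ Z^12.

The boundary map ∂_1: C_1 → C_0 maps an edge to its endpoints' difference, ∂[p,q] = q − p. For instance
  ∂cf = f − c.
As a 7×18 matrix over Z this has rank 6, with invariant factors (1,1,1,1,1,1).

∂_2: C_2 → C_1 acts by ∂[p,q,r] = [q,r] − [p,r] + [p,q]. For instance
  ∂afg = fg − ag + af,
  ∂def = ef − df + de.
The resulting 18×12 matrix has rank 12, and its Smith normal form has invariant factors (1,1,1,1,1,1,1,1,1,1,1,2).

Computing H_k = (kernel of ∂_k) / (image of ∂_{k+1}):

  H_0: rank C_0 − rank ∂_1 = 7 − 6 = 1, and the invariant factors of ∂_1 are all 1, so H_0 ≅ Z.
  H_1: rank ker ∂_1 − rank ∂_2 = (18 − 6) − 12 = 0, and ∂_2 has invariant factor 2 > 1, so H_1 ≅ Z/2.
  H_2: rank ker ∂_2 − rank ∂_3 = (12 − 12) − 0 = 0, and there is no ∂_3, so H_2 ≅ 0.

As a check, the Euler characteristic is 7 − 18 + 12 = 1, which agrees with 1 − 0 + 0 = 1.
(K is a triangulation of the real projective plane RP^2.)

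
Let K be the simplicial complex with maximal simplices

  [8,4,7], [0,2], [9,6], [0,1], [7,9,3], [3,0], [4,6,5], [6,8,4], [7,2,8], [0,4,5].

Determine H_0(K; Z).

H_0 ≅ Z.

We work with the vertex ordering 0 < 1 < 2 < 3 < 4 < 5 < 6 < 7 < 8 < 9. The simplices of K, each written with vertices in increasing order, are:

  0-simplices (10): [0], [1], [2], [3], [4], [5], [6], [7], [8], [9]
  1-simplices (18): [0,1], [0,2], [0,3], [0,4], [0,5], [2,7], [2,8], [3,7], [3,9], [4,5], [4,6], [4,7], [4,8], [5,6], [6,8], [6,9], [7,8], [7,9]
  2-simplices (6): [0,4,5], [2,7,8], [3,7,9], [4,5,6], [4,6,8], [4,7,8]

giving chain groups C_0 ≅ Z^10, C_1 ≅ Z^18, C_2 ≅ Z^6.

The boundary map ∂_1: C_1 → C_0 maps an edge to its endpoints' difference, ∂[p,q] = q − p. For instance
  ∂[0,4] = [4] − [0].
The resulting 10×18 matrix has rank 9, and its Smith normal form has invariant factors (1,1,1,1,1,1,1,1,1).

The boundary map ∂_2: C_2 → C_1 sends each 2-simplex [p,q,r] to [q,r] − [p,r] + [p,q]. For instance
  ∂[4,7,8] = [7,8] − [4,8] + [4,7],
  ∂[4,5,6] = [5,6] − [4,6] + [4,5].
The resulting 18×6 matrix has rank 6, and its Smith normal form has invariant factors (1,1,1,1,1,1).

From H_k ≅ ker(∂_k) / im(∂_{k+1}) we obtain:

  H_0: rank C_0 − rank ∂_1 = 10 − 9 = 1, and the invariant factors of ∂_1 are all 1, so H_0 = Z.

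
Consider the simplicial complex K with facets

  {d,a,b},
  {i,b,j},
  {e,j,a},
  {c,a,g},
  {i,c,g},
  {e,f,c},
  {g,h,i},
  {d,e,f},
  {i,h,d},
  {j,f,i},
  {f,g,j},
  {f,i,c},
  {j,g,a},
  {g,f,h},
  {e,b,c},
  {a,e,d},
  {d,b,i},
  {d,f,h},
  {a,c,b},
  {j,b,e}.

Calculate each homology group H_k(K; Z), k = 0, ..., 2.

Order the vertices as a < b < c < d < e < f < g < h < i < j. Listing each simplex with vertices in this order, K has dimension 2 with simplices:

  0-simplices (10): a, b, c, d, e, f, g, h, i, j
  1-simplices (30): ab, ac, ad, ae, ag, aj, bc, bd, be, bi, bj, ce, cf, cg, ci, de, df, dh, di, ef, ej, fg, fh, fi, fj, gh, gi, gj, hi, ij
  2-simplices (20): abc, abd, acg, ade, aej, agj, bce, bdi, bej, bij, cef, cfi, cgi, def, dfh, dhi, fgh, fgj, fij, ghi

giving chain groups C_0 ≅ Z^10, C_1 ≅ Z^30, C_2 ≅ Z^20.

∂_1: C_1 → C_0 sends each edge [p,q] (with p < q) to q − p.
This gives a 10×30 integer matrix of rank 9; reducing to Smith normal form yields diagonal entries (1,1,1,1,1,1,1,1,1).

The boundary map ∂_2: C_2 → C_1 maps a triangle to the signed sum of its edges. For instance
  ∂acg = cg − ag + ac,
  ∂fij = ij − fj + fi.
This gives a 30×20 integer matrix of rank 20; reducing to Smith normal form yields diagonal entries (1,1,1,1,1,1,1,1,1,1,1,1,1,1,1,1,1,1,1,2).

Reading off H_k = ker ∂_k / im ∂_{k+1}:

  H_0: rank C_0 − rank ∂_1 = 10 − 9 = 1, and the invariant factors of ∂_1 are all 1, so H_0 = Z.
  H_1: rank ker ∂_1 − rank ∂_2 = (30 − 9) − 20 = 1, and ∂_2 has invariant factor 2 > 1, so H_1 = Z ⊕ Z/2.
  H_2: rank ker ∂_2 − rank ∂_3 = (20 − 20) − 0 = 0, and there is no ∂_3, so H_2 = 0.

As a check, the Euler characteristic is 10 − 30 + 20 = 0, which agrees with 1 − 1 + 0 = 0.

H_0 ≅ Z,  H_1 ≅ Z ⊕ Z/2,  H_2 = 0.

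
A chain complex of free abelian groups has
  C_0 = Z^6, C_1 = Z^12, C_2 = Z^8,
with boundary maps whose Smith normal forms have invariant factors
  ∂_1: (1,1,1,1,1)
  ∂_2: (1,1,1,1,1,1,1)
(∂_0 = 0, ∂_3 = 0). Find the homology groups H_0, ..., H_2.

H_0 = Z,  H_1 = 0,  H_2 = Z.

H_0: b_0 = 6 − 0 − 5 = 1; torsion from ∂_1 factors > 1: none. So H_0 = Z.
H_1: b_1 = 12 − 5 − 7 = 0; torsion from ∂_2 factors > 1: none. So H_1 = 0.
H_2: b_2 = 8 − 7 − 0 = 1; torsion from ∂_3 factors > 1: none. So H_2 = Z.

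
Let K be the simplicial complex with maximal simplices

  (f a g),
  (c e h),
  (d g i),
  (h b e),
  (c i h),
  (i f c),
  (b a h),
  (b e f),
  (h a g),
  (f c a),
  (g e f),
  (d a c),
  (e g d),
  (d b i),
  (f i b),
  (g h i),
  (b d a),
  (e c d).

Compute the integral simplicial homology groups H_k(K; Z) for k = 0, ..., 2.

H_0 ≅ Z,  H_1 ≅ Z^2,  H_2 ≅ Z.

We work with the vertex ordering a < b < c < d < e < f < g < h < i. The simplices of K, each written with vertices in increasing order, are:

  0-simplices (9): a, b, c, d, e, f, g, h, i
  1-simplices (27): ab, ac, ad, af, ag, ah, bd, be, bf, bh, bi, cd, ce, cf, ch, ci, de, dg, di, ef, eg, eh, fg, fi, gh, gi, hi
  2-simplices (18): abd, abh, acd, acf, afg, agh, bdi, bef, beh, bfi, cde, ceh, cfi, chi, deg, dgi, efg, ghi

giving chain groups C_0 ≅ Z^9, C_1 ≅ Z^27, C_2 ≅ Z^18.

∂_1: C_1 → C_0 is given by ∂[p,q] = [q] − [p]. For instance
  ∂ah = h − a.
This gives a 9×27 integer matrix of rank 8; reducing to Smith normal form yields diagonal entries (1,1,1,1,1,1,1,1).

Boundary ∂_2: C_2 → C_1 sends each 2-simplex [p,q,r] to [q,r] − [p,r] + [p,q]. For instance
  ∂dgi = gi − di + dg,
  ∂bfi = fi − bi + bf.
The resulting 27×18 matrix has rank 17, and its Smith normal form has invariant factors (1,1,1,1,1,1,1,1,1,1,1,1,1,1,1,1,1).

Reading off H_k = ker ∂_k / im ∂_{k+1}:

  H_0: rank C_0 − rank ∂_1 = 9 − 8 = 1, and the invariant factors of ∂_1 are all 1, so H_0 = Z.
  H_1: rank ker ∂_1 − rank ∂_2 = (27 − 8) − 17 = 2, and the invariant factors of ∂_2 are all 1, so H_1 = Z^2.
  H_2: rank ker ∂_2 − rank ∂_3 = (18 − 17) − 0 = 1, and there is no ∂_3, so H_2 = Z.

(K is a triangulation of the torus T^2.)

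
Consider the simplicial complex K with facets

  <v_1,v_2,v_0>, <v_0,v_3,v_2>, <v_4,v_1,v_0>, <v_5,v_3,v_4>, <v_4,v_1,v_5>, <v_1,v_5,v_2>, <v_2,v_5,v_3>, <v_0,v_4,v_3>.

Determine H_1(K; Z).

We work with the vertex ordering v_0 < v_1 < v_2 < v_3 < v_4 < v_5. The simplices of K, each written with vertices in increasing order, are:

  0-simplices (6): [v_0], [v_1], [v_2], [v_3], [v_4], [v_5]
  1-simplices (12): [v_0,v_1], [v_0,v_2], [v_0,v_3], [v_0,v_4], [v_1,v_2], [v_1,v_4], [v_1,v_5], [v_2,v_3], [v_2,v_5], [v_3,v_4], [v_3,v_5], [v_4,v_5]
  2-simplices (8): [v_0,v_1,v_2], [v_0,v_1,v_4], [v_0,v_2,v_3], [v_0,v_3,v_4], [v_1,v_2,v_5], [v_1,v_4,v_5], [v_2,v_3,v_5], [v_3,v_4,v_5]

giving chain groups C_0 ≅ Z^6, C_1 ≅ Z^12, C_2 ≅ Z^8.

∂_1: C_1 → C_0 sends each edge [p,q] (with p < q) to q − p. For instance
  ∂[v_2,v_5] = [v_5] − [v_2].
The resulting 6×12 matrix has rank 5, and its Smith normal form has invariant factors (1,1,1,1,1).

∂_2: C_2 → C_1 sends each 2-simplex [p,q,r] to [q,r] − [p,r] + [p,q]. For instance
  ∂[v_1,v_2,v_5] = [v_2,v_5] − [v_1,v_5] + [v_1,v_2],
  ∂[v_0,v_3,v_4] = [v_3,v_4] − [v_0,v_4] + [v_0,v_3].
The resulting 12×8 matrix has rank 7, and its Smith normal form has invariant factors (1,1,1,1,1,1,1).

Now H_k = ker ∂_k / im ∂_{k+1}, so:

  H_1: rank ker ∂_1 − rank ∂_2 = (12 − 5) − 7 = 0, and the invariant factors of ∂_2 are all 1, so H_1 = 0.

H_1 = 0.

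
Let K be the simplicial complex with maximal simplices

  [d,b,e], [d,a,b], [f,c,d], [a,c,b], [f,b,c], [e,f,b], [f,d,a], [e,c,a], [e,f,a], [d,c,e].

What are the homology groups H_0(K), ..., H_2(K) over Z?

Fix the vertex order a < b < c < d < e < f and write every simplex with vertices in increasing order. Then dim K = 2 and the simplices of K are:

  0-simplices (6): a, b, c, d, e, f
  1-simplices (15): ab, ac, ad, ae, af, bc, bd, be, bf, cd, ce, cf, de, df, ef
  2-simplices (10): abc, abd, ace, adf, aef, bcf, bde, bef, cde, cdf

so the chain groups are C_0 ≅ Z^6, C_1 ≅ Z^15, C_2 ≅ Z^10.

Boundary ∂_1: C_1 → C_0 sends each edge [p,q] (with p < q) to q − p. For instance
  ∂bd = d − b.
The resulting 6×15 matrix has rank 5, and its Smith normal form has invariant factors (1,1,1,1,1).

∂_2: C_2 → C_1 maps a triangle to the signed sum of its edges. For instance
  ∂bef = ef − bf + be,
  ∂adf = df − af + ad.
The 15×10 boundary matrix has rank 10 and Smith normal form diag(1,1,1,1,1,1,1,1,1,2).

Now H_k = ker ∂_k / im ∂_{k+1}, so:

  H_0: rank C_0 − rank ∂_1 = 6 − 5 = 1, and the invariant factors of ∂_1 are all 1, so H_0 = Z.
  H_1: rank ker ∂_1 − rank ∂_2 = (15 − 5) − 10 = 0, and ∂_2 has invariant factor 2 > 1, so H_1 = Z/2.
  H_2: rank ker ∂_2 − rank ∂_3 = (10 − 10) − 0 = 0, and there is no ∂_3, so H_2 = 0.

H_0 = Z,  H_1 = Z/2,  H_2 = 0.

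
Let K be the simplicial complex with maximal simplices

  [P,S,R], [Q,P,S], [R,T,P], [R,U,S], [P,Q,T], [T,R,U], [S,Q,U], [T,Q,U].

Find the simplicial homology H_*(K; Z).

Order the vertices as P < Q < R < S < T < U. Listing each simplex with vertices in this order, K has dimension 2 with simplices:

  0-simplices (6): P, Q, R, S, T, U
  1-simplices (12): PQ, PR, PS, PT, QS, QT, QU, RS, RT, RU, SU, TU
  2-simplices (8): PQS, PQT, PRS, PRT, QSU, QTU, RSU, RTU

Hence C_0 ≅ Z^6, C_1 ≅ Z^12, C_2 ≅ Z^8.

Boundary ∂_1: C_1 → C_0 maps an edge to its endpoints' difference, ∂[p,q] = q − p.
This gives a 6×12 integer matrix of rank 5; reducing to Smith normal form yields diagonal entries (1,1,1,1,1).

The boundary map ∂_2: C_2 → C_1 maps a triangle to the signed sum of its edges. For instance
  ∂PQS = QS − PS + PQ,
  ∂PRS = RS − PS + PR.
The resulting 12×8 matrix has rank 7, and its Smith normal form has invariant factors (1,1,1,1,1,1,1).

Now H_k = ker ∂_k / im ∂_{k+1}, so:

  H_0: rank C_0 − rank ∂_1 = 6 − 5 = 1, and the invariant factors of ∂_1 are all 1, so H_0 ≅ Z.
  H_1: rank ker ∂_1 − rank ∂_2 = (12 − 5) − 7 = 0, and the invariant factors of ∂_2 are all 1, so H_1 ≅ 0.
  H_2: rank ker ∂_2 − rank ∂_3 = (8 − 7) − 0 = 1, and there is no ∂_3, so H_2 ≅ Z.

H_0 ≅ Z,  H_1 = 0,  H_2 ≅ Z.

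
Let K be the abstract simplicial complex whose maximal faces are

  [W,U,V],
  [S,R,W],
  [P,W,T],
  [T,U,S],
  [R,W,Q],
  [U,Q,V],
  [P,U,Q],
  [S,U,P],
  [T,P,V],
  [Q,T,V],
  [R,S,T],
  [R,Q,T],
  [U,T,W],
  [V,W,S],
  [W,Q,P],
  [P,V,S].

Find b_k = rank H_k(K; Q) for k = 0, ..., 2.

K has 8 vertices, 24 edges, 16 triangles.
rank ∂_0 = 0, rank ∂_1 = 7 ⇒ b_0 = 8 − 0 − 7 = 1; all invariant factors of ∂_1 are 1 so no torsion. So H_0 ≅ Z.
rank ∂_1 = 7, rank ∂_2 = 15 ⇒ b_1 = 24 − 7 − 15 = 2; all invariant factors of ∂_2 are 1 so no torsion. So H_1 ≅ Z^2.
rank ∂_2 = 15, rank ∂_3 = 0 ⇒ b_2 = 16 − 15 − 0 = 1. So H_2 ≅ Z.

b_0 = 1, b_1 = 2, b_2 = 1.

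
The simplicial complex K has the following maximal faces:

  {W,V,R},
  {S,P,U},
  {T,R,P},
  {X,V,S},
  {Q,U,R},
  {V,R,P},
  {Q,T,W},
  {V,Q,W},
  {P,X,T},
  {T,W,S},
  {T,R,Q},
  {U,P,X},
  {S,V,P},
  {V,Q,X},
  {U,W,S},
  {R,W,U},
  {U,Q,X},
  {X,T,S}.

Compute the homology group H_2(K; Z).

K has 9 vertices, 27 edges, 18 triangles.
rank ∂_2 = 18, rank ∂_3 = 0 ⇒ b_2 = 18 − 18 − 0 = 0. So H_2 ≅ 0.

H_2 ≅ 0.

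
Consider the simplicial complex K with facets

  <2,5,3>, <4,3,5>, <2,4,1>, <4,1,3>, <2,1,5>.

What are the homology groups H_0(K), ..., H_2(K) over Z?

H_0 = Z,  H_1 = Z,  H_2 = 0.

We work with the vertex ordering 1 < 2 < 3 < 4 < 5. The simplices of K, each written with vertices in increasing order, are:

  0-simplices (5): [1], [2], [3], [4], [5]
  1-simplices (10): [1,2], [1,3], [1,4], [1,5], [2,3], [2,4], [2,5], [3,4], [3,5], [4,5]
  2-simplices (5): [1,2,4], [1,2,5], [1,3,4], [2,3,5], [3,4,5]

Hence C_0 ≅ Z^5, C_1 ≅ Z^10, C_2 ≅ Z^5.

The boundary map ∂_1: C_1 → C_0 sends each edge [p,q] (with p < q) to q − p. For instance
  ∂[1,2] = [2] − [1].
The 5×10 boundary matrix has rank 4 and Smith normal form diag(1,1,1,1).

Boundary ∂_2: C_2 → C_1 acts by ∂[p,q,r] = [q,r] − [p,r] + [p,q]. For instance
  ∂[1,2,4] = [2,4] − [1,4] + [1,2],
  ∂[1,2,5] = [2,5] − [1,5] + [1,2].
As a 10×5 matrix over Z this has rank 5, with invariant factors (1,1,1,1,1).

From H_k ≅ ker(∂_k) / im(∂_{k+1}) we obtain:

  H_0: rank C_0 − rank ∂_1 = 5 − 4 = 1, and the invariant factors of ∂_1 are all 1, so H_0 = Z.
  H_1: rank ker ∂_1 − rank ∂_2 = (10 − 4) − 5 = 1, and the invariant factors of ∂_2 are all 1, so H_1 = Z.
  H_2: rank ker ∂_2 − rank ∂_3 = (5 − 5) − 0 = 0, and there is no ∂_3, so H_2 = 0.

As a check, the Euler characteristic is 5 − 10 + 5 = 0, which agrees with 1 − 1 + 0 = 0.
(K is a triangulation of the Möbius band.)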